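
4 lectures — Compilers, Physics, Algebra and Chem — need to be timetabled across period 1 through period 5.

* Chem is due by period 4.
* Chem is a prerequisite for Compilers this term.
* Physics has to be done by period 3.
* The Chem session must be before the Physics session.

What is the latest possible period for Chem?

period 2

Chem's own window allows nothing later than period 4; downstream work caps Chem at period 2.
Chem at period 2 is achievable: Physics -> period 3, Chem -> period 2, Algebra -> period 1, Compilers -> period 3.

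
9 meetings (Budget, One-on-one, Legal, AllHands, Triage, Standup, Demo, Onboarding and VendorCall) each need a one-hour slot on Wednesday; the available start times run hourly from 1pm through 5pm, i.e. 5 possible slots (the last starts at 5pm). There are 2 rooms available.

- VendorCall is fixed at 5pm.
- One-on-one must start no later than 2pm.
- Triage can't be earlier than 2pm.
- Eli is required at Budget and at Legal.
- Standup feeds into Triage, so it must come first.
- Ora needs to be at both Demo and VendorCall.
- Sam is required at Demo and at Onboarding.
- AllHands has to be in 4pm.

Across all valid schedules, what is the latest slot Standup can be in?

Downstream work caps Standup at 4pm.
Standup at 4pm is achievable: Standup=4pm, Onboarding=3pm, VendorCall=5pm, Budget=1pm, Triage=5pm, One-on-one=1pm, AllHands=4pm, Legal=2pm, Demo=2pm.

4pm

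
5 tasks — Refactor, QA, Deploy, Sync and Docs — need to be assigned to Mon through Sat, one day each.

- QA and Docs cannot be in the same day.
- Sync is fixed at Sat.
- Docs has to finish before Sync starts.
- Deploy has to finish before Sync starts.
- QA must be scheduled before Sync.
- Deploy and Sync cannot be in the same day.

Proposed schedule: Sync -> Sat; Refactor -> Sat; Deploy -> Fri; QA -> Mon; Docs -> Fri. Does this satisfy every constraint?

Deploy has to finish before Sync starts — holds.
QA and Docs cannot be in the same day — holds.
QA must be scheduled before Sync — holds.
Sync is fixed at Sat — holds.
Docs has to finish before Sync starts — holds.
Deploy and Sync cannot be in the same day — holds.

Valid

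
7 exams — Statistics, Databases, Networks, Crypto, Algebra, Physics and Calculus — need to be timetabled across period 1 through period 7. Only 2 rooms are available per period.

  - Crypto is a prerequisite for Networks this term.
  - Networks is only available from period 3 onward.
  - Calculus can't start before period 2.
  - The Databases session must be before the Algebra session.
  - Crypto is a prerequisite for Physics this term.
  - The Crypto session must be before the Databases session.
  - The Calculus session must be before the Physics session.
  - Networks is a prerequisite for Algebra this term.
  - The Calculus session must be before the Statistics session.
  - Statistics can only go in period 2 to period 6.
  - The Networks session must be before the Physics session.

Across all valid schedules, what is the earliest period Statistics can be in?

Statistics is available from period 2; precedence pushes Statistics to at least period 3; Statistics's own window allows nothing later than period 6.
Statistics at period 3 is achievable: Calculus=period 2; Crypto=period 1; Networks=period 3; Algebra=period 4; Statistics=period 3; Physics=period 4; Databases=period 2.

period 3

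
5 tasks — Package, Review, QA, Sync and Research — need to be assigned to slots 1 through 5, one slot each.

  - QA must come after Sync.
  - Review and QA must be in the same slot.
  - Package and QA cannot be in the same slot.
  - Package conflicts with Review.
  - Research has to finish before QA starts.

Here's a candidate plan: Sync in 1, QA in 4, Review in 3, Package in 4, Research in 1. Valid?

Package conflicts with Review — holds.
QA must come after Sync — holds.
Research has to finish before QA starts — holds.
Package and QA cannot be in the same slot — violated.
Review and QA must be in the same slot — violated.

Invalid. Package and QA cannot be in the same slot.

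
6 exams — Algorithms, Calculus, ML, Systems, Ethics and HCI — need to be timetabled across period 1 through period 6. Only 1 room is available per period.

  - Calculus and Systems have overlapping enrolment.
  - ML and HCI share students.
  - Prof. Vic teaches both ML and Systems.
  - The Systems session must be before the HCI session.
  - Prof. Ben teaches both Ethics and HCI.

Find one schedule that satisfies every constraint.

Ethics=period 6, Calculus=period 4, ML=period 5, Algorithms=period 3, HCI=period 2, Systems=period 1

Checking: Systems(period 1) before HCI(period 2); ML(period 5) != HCI(period 2); Ethics(period 6) != HCI(period 2); ML(period 5) != Systems(period 1); Calculus(period 4) != Systems(period 1); max 1 per period (cap 1).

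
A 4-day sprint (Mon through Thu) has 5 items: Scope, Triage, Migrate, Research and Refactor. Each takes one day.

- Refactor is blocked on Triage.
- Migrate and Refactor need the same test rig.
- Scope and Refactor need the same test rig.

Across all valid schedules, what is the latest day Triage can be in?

Wed

Downstream work caps Triage at Wed.
Triage at Wed is achievable: Refactor -> Thu, Triage -> Wed, Migrate -> Mon, Scope -> Mon, Research -> Mon.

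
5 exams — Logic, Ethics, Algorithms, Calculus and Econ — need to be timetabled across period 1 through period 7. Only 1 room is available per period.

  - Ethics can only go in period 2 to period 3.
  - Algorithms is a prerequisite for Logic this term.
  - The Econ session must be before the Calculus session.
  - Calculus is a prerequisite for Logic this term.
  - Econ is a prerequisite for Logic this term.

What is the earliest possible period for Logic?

Precedence pushes Logic to at least period 3.
Logic at period 5 is achievable: Algorithms in period 4, Econ in period 1, Calculus in period 3, Logic in period 5, Ethics in period 2.
Nothing earlier works — the capacity limit rule out every period before period 5.

period 5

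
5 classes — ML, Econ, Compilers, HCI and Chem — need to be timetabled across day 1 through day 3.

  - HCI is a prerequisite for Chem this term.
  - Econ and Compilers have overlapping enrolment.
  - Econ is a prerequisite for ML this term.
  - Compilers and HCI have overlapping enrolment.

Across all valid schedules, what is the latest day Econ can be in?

day 2

Downstream work caps Econ at day 2.
Econ at day 2 is achievable: Compilers=day 3, Econ=day 2, ML=day 3, Chem=day 2, HCI=day 1.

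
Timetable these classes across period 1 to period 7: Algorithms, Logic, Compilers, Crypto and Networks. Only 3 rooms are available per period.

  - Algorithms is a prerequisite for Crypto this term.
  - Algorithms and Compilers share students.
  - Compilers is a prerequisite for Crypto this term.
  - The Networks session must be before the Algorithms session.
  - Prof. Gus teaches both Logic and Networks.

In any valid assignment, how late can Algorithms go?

period 6

Precedence pushes Algorithms to at least period 2; downstream work caps Algorithms at period 6.
Algorithms at period 6 is achievable: Algorithms -> period 6, Networks -> period 1, Crypto -> period 7, Logic -> period 2, Compilers -> period 1.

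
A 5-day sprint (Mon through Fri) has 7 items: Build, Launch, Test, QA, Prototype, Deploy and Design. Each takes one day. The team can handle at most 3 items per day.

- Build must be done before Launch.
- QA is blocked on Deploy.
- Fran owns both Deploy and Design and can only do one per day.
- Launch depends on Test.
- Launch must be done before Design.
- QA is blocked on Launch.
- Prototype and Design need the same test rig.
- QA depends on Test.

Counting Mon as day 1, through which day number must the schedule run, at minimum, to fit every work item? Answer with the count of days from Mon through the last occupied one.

The precedence chain requires at least 3 distinct days.
With at most 3 per day and 7 work items, at least 3 days are needed.
3 works (last occupied day: Wed): for example Launch -> Tue; QA -> Wed; Build -> Mon; Design -> Wed; Test -> Mon; Prototype -> Tue; Deploy -> Mon.

3 days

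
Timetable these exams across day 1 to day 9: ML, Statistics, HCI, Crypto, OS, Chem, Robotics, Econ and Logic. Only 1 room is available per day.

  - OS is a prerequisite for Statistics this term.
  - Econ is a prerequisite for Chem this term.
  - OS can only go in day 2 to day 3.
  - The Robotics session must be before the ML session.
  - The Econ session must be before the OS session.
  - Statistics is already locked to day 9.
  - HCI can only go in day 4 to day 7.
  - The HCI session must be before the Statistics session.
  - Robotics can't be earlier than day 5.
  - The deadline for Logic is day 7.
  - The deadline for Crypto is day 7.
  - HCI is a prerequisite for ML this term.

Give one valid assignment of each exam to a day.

HCI=day 4; ML=day 7; Econ=day 1; Robotics=day 5; Chem=day 8; Logic=day 6; Crypto=day 3; OS=day 2; Statistics=day 9

Checking: Robotics(day 5) before ML(day 7); OS(day 2) before Statistics(day 9); HCI(day 4) before Statistics(day 9); Econ(day 1) before OS(day 2); HCI(day 4) before ML(day 7); Econ(day 1) before Chem(day 8); Statistics=day 9 in [day 9,day 9]; Crypto=day 3 in [day 1,day 7]; OS=day 2 in [day 2,day 3]; Robotics=day 5 in [day 5,day 9]; HCI=day 4 in [day 4,day 7]; Logic=day 6 in [day 1,day 7]; max 1 per day (cap 1).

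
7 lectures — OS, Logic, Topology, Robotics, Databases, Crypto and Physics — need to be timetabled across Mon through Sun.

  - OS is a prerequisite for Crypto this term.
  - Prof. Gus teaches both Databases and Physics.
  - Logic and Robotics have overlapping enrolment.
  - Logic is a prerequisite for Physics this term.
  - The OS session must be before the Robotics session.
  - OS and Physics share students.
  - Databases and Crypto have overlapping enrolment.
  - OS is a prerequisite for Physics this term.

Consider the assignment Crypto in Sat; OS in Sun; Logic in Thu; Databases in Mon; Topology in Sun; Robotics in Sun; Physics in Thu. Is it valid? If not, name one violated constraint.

Invalid. OS is a prerequisite for Physics this term.

OS and Physics share students — holds.
Databases and Crypto have overlapping enrolment — holds.
Logic and Robotics have overlapping enrolment — holds.
Logic is a prerequisite for Physics this term — violated.
OS is a prerequisite for Physics this term — violated.
The OS session must be before the Robotics session — violated.
Prof. Gus teaches both Databases and Physics — holds.
OS is a prerequisite for Crypto this term — violated.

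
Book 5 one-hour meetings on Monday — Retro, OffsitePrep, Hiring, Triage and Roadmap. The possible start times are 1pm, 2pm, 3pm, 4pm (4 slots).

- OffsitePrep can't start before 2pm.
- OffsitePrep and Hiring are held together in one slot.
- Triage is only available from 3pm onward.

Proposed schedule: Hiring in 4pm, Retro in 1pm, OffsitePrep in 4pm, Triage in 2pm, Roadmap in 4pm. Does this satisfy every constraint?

No. Triage is only available from 3pm onward is not satisfied.

OffsitePrep can't start before 2pm — holds.
OffsitePrep and Hiring are held together in one slot — holds.
Triage is only available from 3pm onward — violated.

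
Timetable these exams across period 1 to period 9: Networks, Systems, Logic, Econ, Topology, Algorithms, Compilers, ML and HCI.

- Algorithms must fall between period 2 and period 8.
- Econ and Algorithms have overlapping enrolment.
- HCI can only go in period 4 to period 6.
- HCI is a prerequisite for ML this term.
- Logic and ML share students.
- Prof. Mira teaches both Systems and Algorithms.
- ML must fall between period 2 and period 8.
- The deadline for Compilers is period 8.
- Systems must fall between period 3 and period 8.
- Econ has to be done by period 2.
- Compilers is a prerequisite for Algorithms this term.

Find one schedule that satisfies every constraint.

Networks -> period 1; Compilers -> period 1; Algorithms -> period 2; HCI -> period 4; ML -> period 5; Logic -> period 1; Systems -> period 3; Topology -> period 1; Econ -> period 1

Checking: Compilers(period 1) before Algorithms(period 2); HCI(period 4) before ML(period 5); Econ(period 1) != Algorithms(period 2); Systems(period 3) != Algorithms(period 2); Logic(period 1) != ML(period 5); ML=period 5 in [period 2,period 8]; HCI=period 4 in [period 4,period 6]; Systems=period 3 in [period 3,period 8]; Compilers=period 1 in [period 1,period 8]; Econ=period 1 in [period 1,period 2]; Algorithms=period 2 in [period 2,period 8].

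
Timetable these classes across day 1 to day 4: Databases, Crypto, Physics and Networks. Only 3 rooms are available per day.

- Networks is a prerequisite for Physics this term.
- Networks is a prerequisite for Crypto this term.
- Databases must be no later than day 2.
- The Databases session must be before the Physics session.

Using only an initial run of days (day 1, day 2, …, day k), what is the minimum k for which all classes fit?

The precedence chain requires at least 2 distinct days.
With at most 3 per day and 4 classes, at least 2 days are needed.
2 works (last occupied day: day 2): for example Networks in day 1; Physics in day 2; Crypto in day 2; Databases in day 1.

2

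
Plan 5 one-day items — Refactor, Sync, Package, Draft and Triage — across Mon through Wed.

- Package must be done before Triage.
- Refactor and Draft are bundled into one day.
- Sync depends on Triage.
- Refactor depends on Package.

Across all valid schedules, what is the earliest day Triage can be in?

Precedence pushes Triage to at least Tue; downstream work caps Triage at Tue.
Triage at Tue is achievable: Draft in Tue; Triage in Tue; Sync in Wed; Package in Mon; Refactor in Tue.

Tue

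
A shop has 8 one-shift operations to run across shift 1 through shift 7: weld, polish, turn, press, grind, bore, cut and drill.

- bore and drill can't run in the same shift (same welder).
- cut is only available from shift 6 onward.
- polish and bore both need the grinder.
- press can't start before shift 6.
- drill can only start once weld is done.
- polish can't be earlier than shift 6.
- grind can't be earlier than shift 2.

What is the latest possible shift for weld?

shift 6

Downstream work caps weld at shift 6.
weld at shift 6 is achievable: press -> shift 6, turn -> shift 1, polish -> shift 6, grind -> shift 2, weld -> shift 6, drill -> shift 7, bore -> shift 1, cut -> shift 6.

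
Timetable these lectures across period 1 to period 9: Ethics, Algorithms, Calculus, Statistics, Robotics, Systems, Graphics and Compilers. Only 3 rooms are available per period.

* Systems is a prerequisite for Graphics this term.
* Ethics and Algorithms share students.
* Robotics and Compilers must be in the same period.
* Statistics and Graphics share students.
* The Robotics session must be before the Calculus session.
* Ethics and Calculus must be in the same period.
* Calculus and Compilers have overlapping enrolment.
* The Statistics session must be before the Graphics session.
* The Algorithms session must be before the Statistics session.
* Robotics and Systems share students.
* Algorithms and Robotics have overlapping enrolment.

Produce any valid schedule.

Systems=period 1; Statistics=period 2; Graphics=period 3; Calculus=period 3; Ethics=period 3; Algorithms=period 1; Compilers=period 2; Robotics=period 2

Checking: Algorithms(period 1) before Statistics(period 2); Statistics(period 2) before Graphics(period 3); Systems(period 1) before Graphics(period 3); Robotics(period 2) before Calculus(period 3); Ethics(period 3) != Algorithms(period 1); Statistics(period 2) != Graphics(period 3); Algorithms(period 1) != Robotics(period 2); Calculus(period 3) != Compilers(period 2); Robotics(period 2) != Systems(period 1); Robotics = Compilers = period 2; Ethics = Calculus = period 3; max 3 per period (cap 3).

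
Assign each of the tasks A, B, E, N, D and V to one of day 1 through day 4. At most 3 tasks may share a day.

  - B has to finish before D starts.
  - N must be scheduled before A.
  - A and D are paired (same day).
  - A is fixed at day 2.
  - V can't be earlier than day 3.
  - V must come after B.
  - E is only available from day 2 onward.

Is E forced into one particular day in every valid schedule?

No

E can be day 2 (e.g. V=day 3, A=day 2, E=day 2, B=day 1, N=day 1, D=day 2) or day 3 (e.g. A in day 2; D in day 2; B in day 1; N in day 1; E in day 3; V in day 3).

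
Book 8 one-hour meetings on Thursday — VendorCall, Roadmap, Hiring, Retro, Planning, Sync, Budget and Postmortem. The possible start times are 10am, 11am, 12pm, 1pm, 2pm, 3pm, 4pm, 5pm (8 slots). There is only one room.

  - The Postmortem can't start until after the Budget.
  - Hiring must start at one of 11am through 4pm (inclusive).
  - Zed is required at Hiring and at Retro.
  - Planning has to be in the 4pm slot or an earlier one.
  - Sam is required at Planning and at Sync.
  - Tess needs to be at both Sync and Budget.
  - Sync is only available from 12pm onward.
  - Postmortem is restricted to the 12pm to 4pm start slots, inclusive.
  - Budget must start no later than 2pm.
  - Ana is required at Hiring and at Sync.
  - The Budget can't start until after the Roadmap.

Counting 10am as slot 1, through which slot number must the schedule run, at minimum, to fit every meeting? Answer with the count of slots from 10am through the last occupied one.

8

The precedence chain requires at least 3 distinct slots.
With at most 1 per slot and 8 meetings, at least 8 slots are needed.
8 works (last occupied slot: 5pm): for example Budget in 11am; Postmortem in 12pm; VendorCall in 4pm; Sync in 2pm; Roadmap in 10am; Planning in 3pm; Hiring in 1pm; Retro in 5pm.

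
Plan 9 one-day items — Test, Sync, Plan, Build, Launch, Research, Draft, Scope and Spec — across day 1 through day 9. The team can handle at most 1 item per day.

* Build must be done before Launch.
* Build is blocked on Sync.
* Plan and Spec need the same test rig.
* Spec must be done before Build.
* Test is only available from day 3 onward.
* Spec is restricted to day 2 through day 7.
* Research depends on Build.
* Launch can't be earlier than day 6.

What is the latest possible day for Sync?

Downstream work caps Sync at day 7.
Sync at day 6 is achievable: Test -> day 3, Draft -> day 4, Spec -> day 2, Build -> day 7, Scope -> day 5, Sync -> day 6, Research -> day 9, Plan -> day 1, Launch -> day 8.
Nothing later works — the conflict and capacity constraints rule out every day after day 6.

day 6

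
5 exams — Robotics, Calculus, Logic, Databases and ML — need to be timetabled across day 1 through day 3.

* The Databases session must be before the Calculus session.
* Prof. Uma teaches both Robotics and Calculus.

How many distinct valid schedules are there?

54

Splitting on Robotics: it can be day 1 (27), day 2 (18), day 3 (9). Listing each branch's schedules as (Calculus, Logic, Databases, ML) by day number:
Robotics=day 1: (2,1,1,1) (2,1,1,2) (2,1,1,3) (2,2,1,1) (2,2,1,2) (2,2,1,3) (2,3,1,1) (2,3,1,2) (2,3,1,3) (3,1,1,1) (3,1,1,2) (3,1,1,3) (3,1,2,1) (3,1,2,2) (3,1,2,3) (3,2,1,1) (3,2,1,2) (3,2,1,3) (3,2,2,1) (3,2,2,2) (3,2,2,3) (3,3,1,1) (3,3,1,2) (3,3,1,3) (3,3,2,1) (3,3,2,2) (3,3,2,3) — 27.
Robotics=day 2: (3,1,1,1) (3,1,1,2) (3,1,1,3) (3,1,2,1) (3,1,2,2) (3,1,2,3) (3,2,1,1) (3,2,1,2) (3,2,1,3) (3,2,2,1) (3,2,2,2) (3,2,2,3) (3,3,1,1) (3,3,1,2) (3,3,1,3) (3,3,2,1) (3,3,2,2) (3,3,2,3) — 18.
Robotics=day 3: (2,1,1,1) (2,1,1,2) (2,1,1,3) (2,2,1,1) (2,2,1,2) (2,2,1,3) (2,3,1,1) (2,3,1,2) (2,3,1,3) — 9.
Summing: 27 + 18 + 9 = 54.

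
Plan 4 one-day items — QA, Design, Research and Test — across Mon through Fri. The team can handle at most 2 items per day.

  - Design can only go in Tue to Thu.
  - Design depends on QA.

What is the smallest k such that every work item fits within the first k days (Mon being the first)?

2

The precedence chain requires at least 2 distinct days.
With at most 2 per day and 4 work items, at least 2 days are needed.
2 works (last occupied day: Tue): for example Design=Tue; Research=Mon; QA=Mon; Test=Tue.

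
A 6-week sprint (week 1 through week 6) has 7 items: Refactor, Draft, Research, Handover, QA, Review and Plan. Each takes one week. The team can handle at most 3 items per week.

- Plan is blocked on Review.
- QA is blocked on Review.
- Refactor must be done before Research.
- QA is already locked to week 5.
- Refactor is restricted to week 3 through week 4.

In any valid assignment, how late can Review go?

Downstream work caps Review at week 4.
Review at week 4 is achievable: Review=week 4; Research=week 4; Plan=week 5; Draft=week 1; QA=week 5; Handover=week 1; Refactor=week 3.

week 4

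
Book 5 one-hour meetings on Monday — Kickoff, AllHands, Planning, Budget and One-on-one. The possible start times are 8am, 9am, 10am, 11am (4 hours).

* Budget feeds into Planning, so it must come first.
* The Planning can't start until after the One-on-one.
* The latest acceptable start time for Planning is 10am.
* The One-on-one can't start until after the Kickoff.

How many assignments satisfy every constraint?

Splitting on AllHands: it can be 8am (2), 9am (2), 10am (2), 11am (2). Listing each branch's schedules as (Kickoff, Planning, Budget, One-on-one):
AllHands=8am: (8am,10am,8am,9am) (8am,10am,9am,9am) — 2.
AllHands=9am: (8am,10am,8am,9am) (8am,10am,9am,9am) — 2.
AllHands=10am: (8am,10am,8am,9am) (8am,10am,9am,9am) — 2.
AllHands=11am: (8am,10am,8am,9am) (8am,10am,9am,9am) — 2.
Summing: 2 + 2 + 2 + 2 = 8.

8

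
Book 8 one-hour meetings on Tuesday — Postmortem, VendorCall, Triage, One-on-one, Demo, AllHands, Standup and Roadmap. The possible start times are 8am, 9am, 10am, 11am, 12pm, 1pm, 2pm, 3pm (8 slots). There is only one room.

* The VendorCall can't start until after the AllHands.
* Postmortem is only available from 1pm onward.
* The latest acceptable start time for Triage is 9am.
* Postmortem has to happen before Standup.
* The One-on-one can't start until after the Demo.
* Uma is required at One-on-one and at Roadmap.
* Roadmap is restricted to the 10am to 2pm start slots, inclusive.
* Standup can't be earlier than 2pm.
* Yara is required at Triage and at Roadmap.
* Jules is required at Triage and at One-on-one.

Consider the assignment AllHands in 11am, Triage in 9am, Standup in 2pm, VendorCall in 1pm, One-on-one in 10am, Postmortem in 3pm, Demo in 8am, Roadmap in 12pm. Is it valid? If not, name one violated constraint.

Roadmap is restricted to the 10am to 2pm start slots, inclusive — holds.
The One-on-one can't start until after the Demo — holds.
Jules is required at Triage and at One-on-one — holds.
Postmortem has to happen before Standup — violated.
Postmortem is only available from 1pm onward — holds.
There is only one room — holds.
The latest acceptable start time for Triage is 9am — holds.
Standup can't be earlier than 2pm — holds.
Uma is required at One-on-one and at Roadmap — holds.
The VendorCall can't start until after the AllHands — holds.
Yara is required at Triage and at Roadmap — holds.

No. Postmortem has to happen before Standup is not satisfied.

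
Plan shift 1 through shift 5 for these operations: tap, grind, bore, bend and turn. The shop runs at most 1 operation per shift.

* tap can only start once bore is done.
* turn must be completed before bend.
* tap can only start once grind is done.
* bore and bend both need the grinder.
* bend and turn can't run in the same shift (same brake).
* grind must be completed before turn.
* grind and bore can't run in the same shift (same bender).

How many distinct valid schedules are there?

9

Splitting on tap: it can be shift 3 (2), shift 4 (3), shift 5 (4). Listing each branch's schedules as (grind, bore, bend, turn) by shift number:
tap=shift 3: (1,2,5,4) (2,1,5,4) — 2.
tap=shift 4: (1,2,5,3) (1,3,5,2) (2,1,5,3) — 3.
tap=shift 5: (1,2,4,3) (1,3,4,2) (1,4,3,2) (2,1,4,3) — 4.
Summing: 2 + 3 + 4 = 9.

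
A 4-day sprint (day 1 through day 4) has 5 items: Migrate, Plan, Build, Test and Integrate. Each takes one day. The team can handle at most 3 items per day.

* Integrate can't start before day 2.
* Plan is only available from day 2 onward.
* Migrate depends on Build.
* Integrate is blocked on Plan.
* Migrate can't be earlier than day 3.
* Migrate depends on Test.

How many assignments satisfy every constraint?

Splitting on Migrate: it can be day 3 (12), day 4 (27). Listing each branch's schedules as (Plan, Build, Test, Integrate) by day number:
Migrate=day 3: (2,1,1,3) (2,1,1,4) (2,1,2,3) (2,1,2,4) (2,2,1,3) (2,2,1,4) (2,2,2,3) (2,2,2,4) (3,1,1,4) (3,1,2,4) (3,2,1,4) (3,2,2,4) — 12.
Migrate=day 4: (2,1,1,3) (2,1,1,4) (2,1,2,3) (2,1,2,4) (2,1,3,3) (2,1,3,4) (2,2,1,3) (2,2,1,4) (2,2,2,3) (2,2,2,4) (2,2,3,3) (2,2,3,4) (2,3,1,3) (2,3,1,4) (2,3,2,3) (2,3,2,4) (2,3,3,3) (2,3,3,4) (3,1,1,4) (3,1,2,4) (3,1,3,4) (3,2,1,4) (3,2,2,4) (3,2,3,4) (3,3,1,4) (3,3,2,4) (3,3,3,4) — 27.
Summing: 12 + 27 = 39.

39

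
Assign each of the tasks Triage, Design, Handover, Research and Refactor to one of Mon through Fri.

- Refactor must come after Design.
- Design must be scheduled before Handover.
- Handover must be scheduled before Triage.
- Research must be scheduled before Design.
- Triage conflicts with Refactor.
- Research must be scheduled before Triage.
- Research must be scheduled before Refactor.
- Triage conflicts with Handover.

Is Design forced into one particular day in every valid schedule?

Design can be Tue (e.g. Handover=Wed; Refactor=Wed; Research=Mon; Design=Tue; Triage=Thu) or Wed (e.g. Design=Wed; Research=Mon; Triage=Fri; Handover=Thu; Refactor=Thu).

No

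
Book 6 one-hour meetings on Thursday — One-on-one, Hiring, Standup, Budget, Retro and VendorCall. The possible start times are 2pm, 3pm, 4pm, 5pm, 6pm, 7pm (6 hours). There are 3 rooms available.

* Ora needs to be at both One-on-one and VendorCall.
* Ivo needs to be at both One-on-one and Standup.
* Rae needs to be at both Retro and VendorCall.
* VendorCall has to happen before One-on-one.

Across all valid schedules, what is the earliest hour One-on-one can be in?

3pm

Precedence pushes One-on-one to at least 3pm.
One-on-one at 3pm is achievable: Hiring=2pm, VendorCall=2pm, Standup=2pm, One-on-one=3pm, Retro=3pm, Budget=3pm.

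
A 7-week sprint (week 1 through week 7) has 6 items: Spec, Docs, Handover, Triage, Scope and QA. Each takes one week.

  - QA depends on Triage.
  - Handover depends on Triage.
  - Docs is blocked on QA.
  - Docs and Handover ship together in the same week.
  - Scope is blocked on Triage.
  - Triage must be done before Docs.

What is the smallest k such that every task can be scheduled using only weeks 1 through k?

3

The precedence chain requires at least 3 distinct weeks.
3 works (last occupied week: week 3): for example Docs=week 3, Triage=week 1, Spec=week 1, Handover=week 3, Scope=week 2, QA=week 2.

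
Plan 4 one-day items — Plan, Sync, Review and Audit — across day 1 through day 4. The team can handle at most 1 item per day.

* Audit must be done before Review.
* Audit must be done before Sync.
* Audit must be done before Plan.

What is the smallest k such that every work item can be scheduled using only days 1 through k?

The precedence chain requires at least 2 distinct days.
With at most 1 per day and 4 work items, at least 4 days are needed.
4 works (last occupied day: day 4): for example Plan=day 2; Sync=day 3; Review=day 4; Audit=day 1.

4 days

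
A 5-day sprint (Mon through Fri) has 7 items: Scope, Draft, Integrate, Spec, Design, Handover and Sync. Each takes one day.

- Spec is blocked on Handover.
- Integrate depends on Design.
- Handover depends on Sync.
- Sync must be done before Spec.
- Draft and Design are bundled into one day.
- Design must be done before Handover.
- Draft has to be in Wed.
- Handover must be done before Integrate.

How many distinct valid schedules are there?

Splitting on Scope: it can be Mon (3), Tue (3), Wed (3), Thu (3), Fri (3). Listing each branch's schedules as (Draft, Integrate, Spec, Design, Handover, Sync):
Scope=Mon: (Wed,Fri,Fri,Wed,Thu,Mon) (Wed,Fri,Fri,Wed,Thu,Tue) (Wed,Fri,Fri,Wed,Thu,Wed) — 3.
Scope=Tue: (Wed,Fri,Fri,Wed,Thu,Mon) (Wed,Fri,Fri,Wed,Thu,Tue) (Wed,Fri,Fri,Wed,Thu,Wed) — 3.
Scope=Wed: (Wed,Fri,Fri,Wed,Thu,Mon) (Wed,Fri,Fri,Wed,Thu,Tue) (Wed,Fri,Fri,Wed,Thu,Wed) — 3.
Scope=Thu: (Wed,Fri,Fri,Wed,Thu,Mon) (Wed,Fri,Fri,Wed,Thu,Tue) (Wed,Fri,Fri,Wed,Thu,Wed) — 3.
Scope=Fri: (Wed,Fri,Fri,Wed,Thu,Mon) (Wed,Fri,Fri,Wed,Thu,Tue) (Wed,Fri,Fri,Wed,Thu,Wed) — 3.
Summing: 3 + 3 + 3 + 3 + 3 = 15.

15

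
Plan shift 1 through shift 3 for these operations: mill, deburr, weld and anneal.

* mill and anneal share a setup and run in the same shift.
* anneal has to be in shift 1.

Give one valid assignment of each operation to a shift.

anneal in shift 1, mill in shift 1, deburr in shift 1, weld in shift 1

Checking: mill = anneal = shift 1; anneal=shift 1 in [shift 1,shift 1].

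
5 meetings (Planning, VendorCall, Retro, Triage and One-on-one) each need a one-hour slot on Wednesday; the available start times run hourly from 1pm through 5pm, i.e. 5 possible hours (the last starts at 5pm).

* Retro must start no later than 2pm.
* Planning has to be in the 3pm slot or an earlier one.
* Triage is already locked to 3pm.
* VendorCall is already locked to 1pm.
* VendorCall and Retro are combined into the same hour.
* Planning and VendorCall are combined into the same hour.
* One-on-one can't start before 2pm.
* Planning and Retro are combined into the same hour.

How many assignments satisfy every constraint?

Enumerating: One-on-one in 2pm; Retro in 1pm; Triage in 3pm; VendorCall in 1pm; Planning in 1pm | Retro=1pm; Planning=1pm; One-on-one=3pm; VendorCall=1pm; Triage=3pm | Retro -> 1pm; Triage -> 3pm; Planning -> 1pm; One-on-one -> 4pm; VendorCall -> 1pm | Triage -> 3pm, One-on-one -> 5pm, Retro -> 1pm, VendorCall -> 1pm, Planning -> 1pm.

4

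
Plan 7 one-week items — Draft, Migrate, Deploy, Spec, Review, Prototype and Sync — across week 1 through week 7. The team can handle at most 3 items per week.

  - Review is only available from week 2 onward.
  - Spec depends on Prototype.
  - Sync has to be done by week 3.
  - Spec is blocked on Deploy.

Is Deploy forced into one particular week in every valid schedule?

No

Deploy can be week 1 (e.g. Review=week 2; Prototype=week 1; Spec=week 2; Sync=week 1; Deploy=week 1; Migrate=week 3; Draft=week 2) or week 2 (e.g. Draft in week 1, Sync in week 1, Review in week 2, Prototype in week 1, Deploy in week 2, Migrate in week 2, Spec in week 3).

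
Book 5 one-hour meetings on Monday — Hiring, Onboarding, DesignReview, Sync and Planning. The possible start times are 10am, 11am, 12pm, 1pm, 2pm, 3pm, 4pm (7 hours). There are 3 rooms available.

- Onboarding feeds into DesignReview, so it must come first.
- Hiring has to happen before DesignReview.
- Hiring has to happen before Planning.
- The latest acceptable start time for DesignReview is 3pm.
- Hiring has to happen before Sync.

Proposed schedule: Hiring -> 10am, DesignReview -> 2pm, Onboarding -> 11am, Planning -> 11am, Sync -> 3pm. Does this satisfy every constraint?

There are 3 rooms available — holds.
Hiring has to happen before DesignReview — holds.
Hiring has to happen before Sync — holds.
The latest acceptable start time for DesignReview is 3pm — holds.
Hiring has to happen before Planning — holds.
Onboarding feeds into DesignReview, so it must come first — holds.

Yes, all constraints hold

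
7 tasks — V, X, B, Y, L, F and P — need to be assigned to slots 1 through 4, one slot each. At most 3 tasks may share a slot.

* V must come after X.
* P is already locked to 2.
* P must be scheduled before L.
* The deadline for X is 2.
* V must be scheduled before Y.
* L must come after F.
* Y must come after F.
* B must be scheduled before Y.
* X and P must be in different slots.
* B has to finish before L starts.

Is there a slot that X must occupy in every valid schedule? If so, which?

1

X's window is 1–2.
P is fixed at 2, and X can't share a slot with P.
So X must be 1.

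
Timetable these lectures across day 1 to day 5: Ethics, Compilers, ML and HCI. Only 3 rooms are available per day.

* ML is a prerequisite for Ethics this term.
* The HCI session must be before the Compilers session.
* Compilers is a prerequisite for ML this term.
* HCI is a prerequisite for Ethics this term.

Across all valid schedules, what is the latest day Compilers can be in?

day 3

Precedence pushes Compilers to at least day 2; downstream work caps Compilers at day 3.
Compilers at day 3 is achievable: Compilers=day 3, ML=day 4, Ethics=day 5, HCI=day 1.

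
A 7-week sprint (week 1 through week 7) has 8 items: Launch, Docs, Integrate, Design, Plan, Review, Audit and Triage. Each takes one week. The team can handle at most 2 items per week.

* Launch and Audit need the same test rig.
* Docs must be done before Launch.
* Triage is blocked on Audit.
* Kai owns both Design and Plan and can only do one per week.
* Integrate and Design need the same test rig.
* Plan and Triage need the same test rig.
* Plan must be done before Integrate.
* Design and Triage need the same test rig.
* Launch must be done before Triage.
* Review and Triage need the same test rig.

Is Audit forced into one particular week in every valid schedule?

Audit can be week 1 (e.g. Triage -> week 3; Docs -> week 1; Design -> week 4; Launch -> week 2; Integrate -> week 3; Audit -> week 1; Plan -> week 2; Review -> week 4) or week 2 (e.g. Review=week 5, Integrate=week 2, Audit=week 2, Launch=week 3, Triage=week 4, Design=week 3, Docs=week 1, Plan=week 1).

No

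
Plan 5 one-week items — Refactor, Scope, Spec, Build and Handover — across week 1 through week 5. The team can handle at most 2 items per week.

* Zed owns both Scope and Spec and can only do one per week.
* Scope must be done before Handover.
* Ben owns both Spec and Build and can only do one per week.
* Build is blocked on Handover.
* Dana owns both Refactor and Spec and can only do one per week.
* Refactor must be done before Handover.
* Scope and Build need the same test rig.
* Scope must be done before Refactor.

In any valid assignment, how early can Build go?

week 4

Precedence pushes Build to at least week 4.
Build at week 4 is achievable: Handover=week 3; Build=week 4; Scope=week 1; Refactor=week 2; Spec=week 3.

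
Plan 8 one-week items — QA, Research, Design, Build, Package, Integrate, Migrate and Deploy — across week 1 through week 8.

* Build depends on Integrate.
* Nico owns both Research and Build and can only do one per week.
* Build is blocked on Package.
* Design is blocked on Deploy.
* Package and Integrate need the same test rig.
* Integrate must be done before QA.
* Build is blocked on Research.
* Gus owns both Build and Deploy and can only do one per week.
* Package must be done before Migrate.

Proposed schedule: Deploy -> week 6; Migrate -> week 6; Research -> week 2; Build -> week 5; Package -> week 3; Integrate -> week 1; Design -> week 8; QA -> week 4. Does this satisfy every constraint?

Build is blocked on Package — holds.
Build is blocked on Research — holds.
Gus owns both Build and Deploy and can only do one per week — holds.
Build depends on Integrate — holds.
Nico owns both Research and Build and can only do one per week — holds.
Integrate must be done before QA — holds.
Package and Integrate need the same test rig — holds.
Design is blocked on Deploy — holds.
Package must be done before Migrate — holds.

Yes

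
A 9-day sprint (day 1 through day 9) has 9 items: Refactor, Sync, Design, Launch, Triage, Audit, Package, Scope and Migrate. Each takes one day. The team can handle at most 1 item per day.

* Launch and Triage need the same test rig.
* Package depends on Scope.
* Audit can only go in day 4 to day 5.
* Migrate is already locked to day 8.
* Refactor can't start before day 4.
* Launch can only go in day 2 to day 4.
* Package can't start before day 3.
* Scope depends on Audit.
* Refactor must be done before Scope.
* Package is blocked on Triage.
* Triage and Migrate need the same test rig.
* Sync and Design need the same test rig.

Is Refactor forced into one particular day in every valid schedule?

No

Refactor can be day 4 (e.g. Refactor -> day 4, Package -> day 7, Scope -> day 6, Audit -> day 5, Sync -> day 3, Launch -> day 2, Design -> day 9, Migrate -> day 8, Triage -> day 1) or day 5 (e.g. Refactor in day 5, Design in day 9, Triage in day 1, Sync in day 3, Audit in day 4, Migrate in day 8, Scope in day 6, Package in day 7, Launch in day 2).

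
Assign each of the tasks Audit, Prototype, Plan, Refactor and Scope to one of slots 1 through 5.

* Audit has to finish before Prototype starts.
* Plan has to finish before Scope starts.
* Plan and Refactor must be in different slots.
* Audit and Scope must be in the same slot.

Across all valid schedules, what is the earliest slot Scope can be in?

2

Precedence pushes Scope to at least 2; Scope must be in the same slot as Audit, which can't be after 4, so Scope is at most 4.
Scope at 2 is achievable: Audit=2, Plan=1, Prototype=3, Scope=2, Refactor=2.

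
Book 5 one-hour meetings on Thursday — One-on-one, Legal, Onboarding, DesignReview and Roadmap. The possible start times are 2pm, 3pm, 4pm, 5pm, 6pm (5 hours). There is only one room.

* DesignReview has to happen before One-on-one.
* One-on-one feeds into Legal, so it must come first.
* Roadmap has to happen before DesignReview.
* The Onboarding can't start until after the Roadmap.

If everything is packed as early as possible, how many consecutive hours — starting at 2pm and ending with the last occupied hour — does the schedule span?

The precedence chain requires at least 4 distinct hours.
With at most 1 per hour and 5 meetings, at least 5 hours are needed.
5 works (last occupied hour: 6pm): for example One-on-one=4pm, Legal=5pm, Onboarding=6pm, DesignReview=3pm, Roadmap=2pm.

5 hours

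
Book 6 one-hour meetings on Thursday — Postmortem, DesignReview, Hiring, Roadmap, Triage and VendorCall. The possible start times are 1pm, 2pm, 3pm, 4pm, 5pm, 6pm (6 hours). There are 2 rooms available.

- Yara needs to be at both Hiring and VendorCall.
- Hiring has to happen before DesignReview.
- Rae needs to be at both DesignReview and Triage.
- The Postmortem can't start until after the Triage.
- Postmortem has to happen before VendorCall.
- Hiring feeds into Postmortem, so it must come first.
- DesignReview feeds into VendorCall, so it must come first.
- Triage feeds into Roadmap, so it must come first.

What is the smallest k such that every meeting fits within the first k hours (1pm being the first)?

The precedence chain requires at least 3 distinct hours.
With at most 2 per hour and 6 meetings, at least 3 hours are needed.
3 works (last occupied hour: 3pm): for example Postmortem in 2pm, Hiring in 1pm, Triage in 1pm, DesignReview in 2pm, Roadmap in 3pm, VendorCall in 3pm.

3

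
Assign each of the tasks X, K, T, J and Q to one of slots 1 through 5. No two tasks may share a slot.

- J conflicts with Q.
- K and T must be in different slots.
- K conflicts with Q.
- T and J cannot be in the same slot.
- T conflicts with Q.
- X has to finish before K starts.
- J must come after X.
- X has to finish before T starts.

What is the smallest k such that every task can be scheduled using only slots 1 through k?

5

The precedence chain requires at least 2 distinct slots.
With at most 1 per slot and 5 tasks, at least 5 slots are needed.
5 works (last occupied slot: 5): for example X in 1; Q in 5; T in 3; J in 4; K in 2.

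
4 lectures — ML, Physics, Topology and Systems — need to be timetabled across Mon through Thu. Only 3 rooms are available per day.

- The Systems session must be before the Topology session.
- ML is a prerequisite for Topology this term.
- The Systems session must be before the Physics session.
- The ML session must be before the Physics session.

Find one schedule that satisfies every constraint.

Systems=Mon, Physics=Tue, Topology=Tue, ML=Mon

Checking: ML(Mon) before Topology(Tue); Systems(Mon) before Physics(Tue); ML(Mon) before Physics(Tue); Systems(Mon) before Topology(Tue); max 2 per day (cap 3).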